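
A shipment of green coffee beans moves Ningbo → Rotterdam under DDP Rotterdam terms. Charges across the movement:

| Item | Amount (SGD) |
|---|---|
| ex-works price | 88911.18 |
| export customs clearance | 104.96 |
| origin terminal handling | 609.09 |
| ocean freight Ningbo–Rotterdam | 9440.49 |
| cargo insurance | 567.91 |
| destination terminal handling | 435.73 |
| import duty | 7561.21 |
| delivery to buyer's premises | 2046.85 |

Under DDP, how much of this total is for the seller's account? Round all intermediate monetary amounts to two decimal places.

Seller's account: SGD 109677.42

DDP: the seller bears all costs including import duty.
Seller's account: goods 88911.18 + export clearance 104.96 + origin terminal 609.09 + freight 9440.49 + insurance 567.91 + destination terminal 435.73 + duty 7561.21 + delivery 2046.85 = 109677.42
Buyer's account: 0.00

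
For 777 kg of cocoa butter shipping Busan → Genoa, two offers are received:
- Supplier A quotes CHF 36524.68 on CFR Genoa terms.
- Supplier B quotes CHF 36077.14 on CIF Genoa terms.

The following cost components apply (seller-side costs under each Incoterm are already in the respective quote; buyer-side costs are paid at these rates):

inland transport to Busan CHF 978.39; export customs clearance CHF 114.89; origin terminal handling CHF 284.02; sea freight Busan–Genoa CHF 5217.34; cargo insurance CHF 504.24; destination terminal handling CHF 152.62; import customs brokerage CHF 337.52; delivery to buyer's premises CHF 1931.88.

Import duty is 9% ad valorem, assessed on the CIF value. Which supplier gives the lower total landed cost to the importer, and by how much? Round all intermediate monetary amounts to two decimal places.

Supplier B is cheaper by CHF 1037.44

Supplier A (CFR):
CIF value = CFR price + insurance = 36524.68 + 504.24 = 37028.92
Import duty = 37028.92 × 9% = 3332.60
Buyer bears (A): 504.24 + 152.62 + 337.52 + 1931.88 = 2926.26
Landed cost (A) = invoice 36524.68 + 2926.26 + duty 3332.60 = 42783.54
Supplier B (CIF):
The CIF price already equals the CIF value: 36077.14
Import duty = 36077.14 × 9% = 3246.94
Buyer bears (B): 152.62 + 337.52 + 1931.88 = 2422.02
Landed cost (B) = invoice 36077.14 + 2422.02 + duty 3246.94 = 41746.10
Difference = |42783.54 − 41746.10| = 1037.44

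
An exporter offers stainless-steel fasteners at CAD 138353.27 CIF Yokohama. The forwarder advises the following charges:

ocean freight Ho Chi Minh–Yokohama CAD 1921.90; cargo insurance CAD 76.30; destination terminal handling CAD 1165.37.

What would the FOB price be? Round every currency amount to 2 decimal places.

FOB price: CAD 136355.07

Not relevant to the conversion: destination terminal — on the buyer under both terms; not part of either seller's price.
From CIF to FOB, the seller no longer bears: freight, insurance.
FOB price = 138353.27 − 1921.90 − 76.30 = 136355.07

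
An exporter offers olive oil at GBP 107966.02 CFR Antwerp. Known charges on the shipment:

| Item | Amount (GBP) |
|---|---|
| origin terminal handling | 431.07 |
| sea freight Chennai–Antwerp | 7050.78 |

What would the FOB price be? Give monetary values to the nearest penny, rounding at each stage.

FOB price: GBP 100915.24

Not relevant to the conversion: origin terminal — on the seller under both CFR and FOB; already in the CFR price and stays in the FOB price.
From CFR to FOB, the seller no longer bears: freight.
FOB price = 107966.02 − 7050.78 = 100915.24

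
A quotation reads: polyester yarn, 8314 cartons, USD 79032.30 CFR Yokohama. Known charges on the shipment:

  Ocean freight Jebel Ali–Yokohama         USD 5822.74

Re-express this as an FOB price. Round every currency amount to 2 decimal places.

From CFR to FOB, the seller no longer bears: freight.
FOB price = 79032.30 − 5822.74 = 73209.56

FOB price: USD 73209.56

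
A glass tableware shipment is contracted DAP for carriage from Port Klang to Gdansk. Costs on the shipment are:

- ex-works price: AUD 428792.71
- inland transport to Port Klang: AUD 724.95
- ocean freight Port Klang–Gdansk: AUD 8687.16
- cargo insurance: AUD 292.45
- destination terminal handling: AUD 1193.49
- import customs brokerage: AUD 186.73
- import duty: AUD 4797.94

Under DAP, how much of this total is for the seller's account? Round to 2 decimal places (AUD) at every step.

Seller's account: AUD 439690.76

DAP: the seller bears all costs to the named destination except import duty and clearance.
Seller's account: goods 428792.71 + inland to port 724.95 + freight 8687.16 + insurance 292.45 + destination terminal 1193.49 = 439690.76
Buyer's account: brokerage 186.73 + duty 4797.94 = 4984.67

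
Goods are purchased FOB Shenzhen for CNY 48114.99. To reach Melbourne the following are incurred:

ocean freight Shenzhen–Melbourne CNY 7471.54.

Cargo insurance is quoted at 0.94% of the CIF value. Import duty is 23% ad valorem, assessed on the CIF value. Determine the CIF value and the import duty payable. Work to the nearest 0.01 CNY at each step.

Let C be the CIF value. C = FOB price + freight + 0.94% × C
C − 0.94% × C = 48114.99 + 7471.54
0.9906 × C = 55586.53
C = 55586.53 / 0.9906 = 56114.00
Insurance premium = 0.94% × 56114.00 = 527.47
Import duty = 56114.00 × 23% = 12906.22

CIF value: CNY 56114.00; import duty: CNY 12906.22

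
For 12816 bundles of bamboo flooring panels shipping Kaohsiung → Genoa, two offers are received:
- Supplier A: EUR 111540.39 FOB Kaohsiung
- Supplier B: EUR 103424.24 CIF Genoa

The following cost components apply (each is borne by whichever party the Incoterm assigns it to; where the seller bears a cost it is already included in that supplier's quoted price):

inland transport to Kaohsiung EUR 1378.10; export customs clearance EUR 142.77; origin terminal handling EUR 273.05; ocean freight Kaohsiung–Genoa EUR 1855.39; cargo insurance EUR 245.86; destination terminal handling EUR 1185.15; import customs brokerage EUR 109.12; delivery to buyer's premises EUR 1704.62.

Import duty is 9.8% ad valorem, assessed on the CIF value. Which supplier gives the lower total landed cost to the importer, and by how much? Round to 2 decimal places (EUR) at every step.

Supplier B is cheaper by EUR 11218.70

Supplier A (FOB):
CIF value = FOB price + freight + insurance = 111540.39 + 1855.39 + 245.86 = 113641.64
Import duty = 113641.64 × 9.8% = 11136.88
Buyer bears (A): 1855.39 + 245.86 + 1185.15 + 109.12 + 1704.62 = 5100.14
Landed cost (A) = invoice 111540.39 + 5100.14 + duty 11136.88 = 127777.41
Supplier B (CIF):
The CIF price already equals the CIF value: 103424.24
Import duty = 103424.24 × 9.8% = 10135.58
Buyer bears (B): 1185.15 + 109.12 + 1704.62 = 2998.89
Landed cost (B) = invoice 103424.24 + 2998.89 + duty 10135.58 = 116558.71
Difference = |127777.41 − 116558.71| = 11218.70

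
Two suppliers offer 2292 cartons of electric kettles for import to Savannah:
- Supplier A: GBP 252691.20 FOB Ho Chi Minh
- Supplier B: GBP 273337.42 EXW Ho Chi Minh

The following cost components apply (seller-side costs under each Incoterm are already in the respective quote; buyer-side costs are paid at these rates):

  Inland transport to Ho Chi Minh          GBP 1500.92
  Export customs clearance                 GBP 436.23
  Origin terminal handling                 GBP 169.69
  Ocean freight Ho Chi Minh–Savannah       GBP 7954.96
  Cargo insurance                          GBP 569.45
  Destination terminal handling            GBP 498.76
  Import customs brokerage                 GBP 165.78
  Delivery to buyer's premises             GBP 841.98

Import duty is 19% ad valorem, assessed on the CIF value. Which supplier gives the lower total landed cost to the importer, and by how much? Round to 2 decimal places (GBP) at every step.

Supplier A is cheaper by GBP 27076.14

Supplier A (FOB):
CIF value = FOB price + freight + insurance = 252691.20 + 7954.96 + 569.45 = 261215.61
Import duty = 261215.61 × 19% = 49630.97
Buyer bears (A): 7954.96 + 569.45 + 498.76 + 165.78 + 841.98 = 10030.93
Landed cost (A) = invoice 252691.20 + 10030.93 + duty 49630.97 = 312353.10
Supplier B (EXW):
CIF value = EXW price + inland to port + export clearance + origin terminal + freight + insurance = 273337.42 + 1500.92 + 436.23 + 169.69 + 7954.96 + 569.45 = 283968.67
Import duty = 283968.67 × 19% = 53954.05
Buyer bears (B): 1500.92 + 436.23 + 169.69 + 7954.96 + 569.45 + 498.76 + 165.78 + 841.98 = 12137.77
Landed cost (B) = invoice 273337.42 + 12137.77 + duty 53954.05 = 339429.24
Difference = |312353.10 − 339429.24| = 27076.14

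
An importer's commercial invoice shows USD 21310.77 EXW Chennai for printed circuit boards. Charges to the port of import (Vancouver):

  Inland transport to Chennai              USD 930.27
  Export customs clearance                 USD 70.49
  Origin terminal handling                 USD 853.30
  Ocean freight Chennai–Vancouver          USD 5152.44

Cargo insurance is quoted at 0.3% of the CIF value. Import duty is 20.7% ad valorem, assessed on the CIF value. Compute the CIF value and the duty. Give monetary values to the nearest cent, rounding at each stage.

CIF value: USD 28402.48; import duty: USD 5879.31

Let C be the CIF value. C = EXW price + pre-shipment costs + freight + 0.3% × C
C − 0.3% × C = 21310.77 + 930.27 + 70.49 + 853.30 + 5152.44
0.997 × C = 28317.27
C = 28317.27 / 0.997 = 28402.48
Insurance premium = 0.3% × 28402.48 = 85.21
Import duty = 28402.48 × 20.7% = 5879.31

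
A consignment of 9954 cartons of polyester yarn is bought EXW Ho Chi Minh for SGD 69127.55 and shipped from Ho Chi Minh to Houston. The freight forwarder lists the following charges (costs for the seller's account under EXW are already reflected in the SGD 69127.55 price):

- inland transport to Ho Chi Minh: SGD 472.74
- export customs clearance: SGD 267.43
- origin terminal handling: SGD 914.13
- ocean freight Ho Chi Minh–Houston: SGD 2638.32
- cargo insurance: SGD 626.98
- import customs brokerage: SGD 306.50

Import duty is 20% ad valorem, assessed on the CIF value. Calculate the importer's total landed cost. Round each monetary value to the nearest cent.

Total landed cost: SGD 89163.08

EXW: the seller makes goods available at their premises; the buyer bears all onward costs.
CIF value = EXW price + inland to port + export clearance + origin terminal + freight + insurance = 69127.55 + 472.74 + 267.43 + 914.13 + 2638.32 + 626.98 = 74047.15
Import duty = 74047.15 × 20% = 14809.43
Buyer bears: inland to port 472.74 + export clearance 267.43 + origin terminal 914.13 + freight 2638.32 + insurance 626.98 + brokerage 306.50 + duty 14809.43 = 20035.53
Landed cost = invoice 69127.55 + 20035.53 = 89163.08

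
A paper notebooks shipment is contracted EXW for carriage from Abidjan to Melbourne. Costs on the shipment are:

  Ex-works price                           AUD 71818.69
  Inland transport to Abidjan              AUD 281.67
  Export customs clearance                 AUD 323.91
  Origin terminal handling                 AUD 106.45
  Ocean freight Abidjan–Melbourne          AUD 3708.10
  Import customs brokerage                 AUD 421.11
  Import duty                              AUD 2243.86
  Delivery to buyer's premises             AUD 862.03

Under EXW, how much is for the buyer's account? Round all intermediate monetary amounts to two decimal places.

EXW: the seller makes goods available at their premises; the buyer bears all onward costs.
Seller's account: goods 71818.69 = 71818.69
Buyer's account: inland to port 281.67 + export clearance 323.91 + origin terminal 106.45 + freight 3708.10 + brokerage 421.11 + duty 2243.86 + delivery 862.03 = 7947.13

Buyer's account: AUD 7947.13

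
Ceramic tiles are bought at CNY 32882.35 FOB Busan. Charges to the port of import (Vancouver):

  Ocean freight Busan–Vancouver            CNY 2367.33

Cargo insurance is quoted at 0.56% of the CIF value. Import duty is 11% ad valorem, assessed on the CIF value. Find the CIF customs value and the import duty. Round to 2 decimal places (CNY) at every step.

CIF value: CNY 35448.19; import duty: CNY 3899.30

Let C be the CIF value. C = FOB price + freight + 0.56% × C
C − 0.56% × C = 32882.35 + 2367.33
0.9944 × C = 35249.68
C = 35249.68 / 0.9944 = 35448.19
Insurance premium = 0.56% × 35448.19 = 198.51
Import duty = 35448.19 × 11% = 3899.30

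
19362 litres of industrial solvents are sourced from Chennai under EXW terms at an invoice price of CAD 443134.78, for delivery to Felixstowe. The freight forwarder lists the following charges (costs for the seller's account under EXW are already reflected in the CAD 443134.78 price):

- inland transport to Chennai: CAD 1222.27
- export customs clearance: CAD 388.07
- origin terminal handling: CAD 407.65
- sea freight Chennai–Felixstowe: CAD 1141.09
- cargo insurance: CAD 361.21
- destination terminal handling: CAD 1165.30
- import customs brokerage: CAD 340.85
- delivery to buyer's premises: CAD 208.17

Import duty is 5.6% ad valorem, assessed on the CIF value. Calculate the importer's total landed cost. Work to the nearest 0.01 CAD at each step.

Total landed cost: CAD 473382.07

EXW: the seller makes goods available at their premises; the buyer bears all onward costs.
CIF value = EXW price + inland to port + export clearance + origin terminal + freight + insurance = 443134.78 + 1222.27 + 388.07 + 407.65 + 1141.09 + 361.21 = 446655.07
Import duty = 446655.07 × 5.6% = 25012.68
Buyer bears: inland to port 1222.27 + export clearance 388.07 + origin terminal 407.65 + freight 1141.09 + insurance 361.21 + destination terminal 1165.30 + brokerage 340.85 + delivery 208.17 + duty 25012.68 = 30247.29
Landed cost = invoice 443134.78 + 30247.29 = 473382.07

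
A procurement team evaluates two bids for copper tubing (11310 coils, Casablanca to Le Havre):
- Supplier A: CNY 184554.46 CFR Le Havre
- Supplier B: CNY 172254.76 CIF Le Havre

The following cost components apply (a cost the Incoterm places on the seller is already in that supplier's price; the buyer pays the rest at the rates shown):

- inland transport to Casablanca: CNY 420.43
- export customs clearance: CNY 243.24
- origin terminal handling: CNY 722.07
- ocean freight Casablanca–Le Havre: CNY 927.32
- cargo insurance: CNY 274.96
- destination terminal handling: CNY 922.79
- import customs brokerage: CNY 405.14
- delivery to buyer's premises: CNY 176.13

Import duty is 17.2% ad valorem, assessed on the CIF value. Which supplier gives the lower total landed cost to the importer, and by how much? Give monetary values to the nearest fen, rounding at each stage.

Supplier A (CFR):
CIF value = CFR price + insurance = 184554.46 + 274.96 = 184829.42
Import duty = 184829.42 × 17.2% = 31790.66
Buyer bears (A): 274.96 + 922.79 + 405.14 + 176.13 = 1779.02
Landed cost (A) = invoice 184554.46 + 1779.02 + duty 31790.66 = 218124.14
Supplier B (CIF):
The CIF price already equals the CIF value: 172254.76
Import duty = 172254.76 × 17.2% = 29627.82
Buyer bears (B): 922.79 + 405.14 + 176.13 = 1504.06
Landed cost (B) = invoice 172254.76 + 1504.06 + duty 29627.82 = 203386.64
Difference = |218124.14 − 203386.64| = 14737.50

Supplier B is cheaper by CNY 14737.50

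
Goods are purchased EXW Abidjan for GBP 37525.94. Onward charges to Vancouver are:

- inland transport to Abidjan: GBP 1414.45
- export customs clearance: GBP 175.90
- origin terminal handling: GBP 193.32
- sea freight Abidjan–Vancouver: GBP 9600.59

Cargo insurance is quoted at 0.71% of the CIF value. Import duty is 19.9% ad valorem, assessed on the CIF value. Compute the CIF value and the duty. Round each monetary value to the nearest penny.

CIF value: GBP 49259.95; import duty: GBP 9802.73

Let C be the CIF value. C = EXW price + pre-shipment costs + freight + 0.71% × C
C − 0.71% × C = 37525.94 + 1414.45 + 175.90 + 193.32 + 9600.59
0.9929 × C = 48910.20
C = 48910.20 / 0.9929 = 49259.95
Insurance premium = 0.71% × 49259.95 = 349.75
Import duty = 49259.95 × 19.9% = 9802.73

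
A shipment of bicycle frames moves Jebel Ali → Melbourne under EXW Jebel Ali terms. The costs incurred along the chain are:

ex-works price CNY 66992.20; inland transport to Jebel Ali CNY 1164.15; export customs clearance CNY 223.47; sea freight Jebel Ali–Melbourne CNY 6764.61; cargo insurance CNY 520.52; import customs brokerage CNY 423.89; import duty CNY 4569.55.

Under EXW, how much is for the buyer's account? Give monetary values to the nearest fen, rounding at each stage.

Buyer's account: CNY 13666.19

EXW: the seller makes goods available at their premises; the buyer bears all onward costs.
Seller's account: goods 66992.20 = 66992.20
Buyer's account: inland to port 1164.15 + export clearance 223.47 + freight 6764.61 + insurance 520.52 + brokerage 423.89 + duty 4569.55 = 13666.19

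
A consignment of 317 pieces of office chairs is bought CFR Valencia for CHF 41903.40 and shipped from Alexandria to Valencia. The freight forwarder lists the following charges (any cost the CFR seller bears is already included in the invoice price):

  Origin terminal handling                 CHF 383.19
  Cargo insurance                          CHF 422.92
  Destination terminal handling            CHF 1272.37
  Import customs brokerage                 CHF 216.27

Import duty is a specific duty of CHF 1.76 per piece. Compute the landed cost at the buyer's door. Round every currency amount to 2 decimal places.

Total landed cost: CHF 44372.88

CFR: the seller pays costs through ocean freight to the destination port, but not insurance.
Already in the invoice (seller's account under CFR): origin terminal — exclude.
CIF value = CFR price + insurance = 41903.40 + 422.92 = 42326.32
Import duty = 317 × 1.76 = 557.92
Buyer bears: insurance 422.92 + destination terminal 1272.37 + brokerage 216.27 + duty 557.92 = 2469.48
Landed cost = invoice 41903.40 + 2469.48 = 44372.88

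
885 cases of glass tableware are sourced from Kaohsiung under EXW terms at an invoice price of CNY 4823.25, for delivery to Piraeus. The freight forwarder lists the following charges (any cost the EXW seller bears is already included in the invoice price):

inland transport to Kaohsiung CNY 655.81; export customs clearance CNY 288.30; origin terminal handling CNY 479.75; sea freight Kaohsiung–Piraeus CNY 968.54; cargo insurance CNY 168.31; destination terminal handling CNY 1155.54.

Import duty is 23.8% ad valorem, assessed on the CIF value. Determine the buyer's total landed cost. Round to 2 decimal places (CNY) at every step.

EXW: the seller makes goods available at their premises; the buyer bears all onward costs.
CIF value = EXW price + inland to port + export clearance + origin terminal + freight + insurance = 4823.25 + 655.81 + 288.30 + 479.75 + 968.54 + 168.31 = 7383.96
Import duty = 7383.96 × 23.8% = 1757.38
Buyer bears: inland to port 655.81 + export clearance 288.30 + origin terminal 479.75 + freight 968.54 + insurance 168.31 + destination terminal 1155.54 + duty 1757.38 = 5473.63
Landed cost = invoice 4823.25 + 5473.63 = 10296.88

Total landed cost: CNY 10296.88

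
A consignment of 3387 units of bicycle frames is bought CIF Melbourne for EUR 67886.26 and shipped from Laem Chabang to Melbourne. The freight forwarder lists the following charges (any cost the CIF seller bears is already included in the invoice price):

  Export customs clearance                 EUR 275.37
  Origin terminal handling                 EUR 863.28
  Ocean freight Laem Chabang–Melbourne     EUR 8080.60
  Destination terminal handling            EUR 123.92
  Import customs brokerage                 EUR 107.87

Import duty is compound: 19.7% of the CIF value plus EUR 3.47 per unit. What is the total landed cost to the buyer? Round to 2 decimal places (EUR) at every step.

Total landed cost: EUR 93244.53

CIF: the seller pays costs through ocean freight and marine insurance to the destination port.
Already in the invoice (seller's account under CIF): export clearance, origin terminal, freight — exclude.
The CIF price already equals the CIF value: 67886.26
Ad valorem component: 67886.26 × 19.7% = 13373.59
Specific component: 3387 × 3.47 = 11752.89
Import duty = 13373.59 + 11752.89 = 25126.48
Buyer bears: destination terminal 123.92 + brokerage 107.87 + duty 25126.48 = 25358.27
Landed cost = invoice 67886.26 + 25358.27 = 93244.53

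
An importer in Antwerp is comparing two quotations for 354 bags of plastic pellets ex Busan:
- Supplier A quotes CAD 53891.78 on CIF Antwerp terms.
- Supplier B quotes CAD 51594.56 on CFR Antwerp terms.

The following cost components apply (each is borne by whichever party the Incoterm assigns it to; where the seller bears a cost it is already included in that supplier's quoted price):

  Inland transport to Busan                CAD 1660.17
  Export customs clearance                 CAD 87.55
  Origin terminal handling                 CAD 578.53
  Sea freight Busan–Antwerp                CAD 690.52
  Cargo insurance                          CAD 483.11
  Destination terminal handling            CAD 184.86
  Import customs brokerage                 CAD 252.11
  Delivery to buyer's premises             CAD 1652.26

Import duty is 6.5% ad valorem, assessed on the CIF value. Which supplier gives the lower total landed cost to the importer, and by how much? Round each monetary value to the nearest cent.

Supplier B is cheaper by CAD 1932.03

Supplier A (CIF):
The CIF price already equals the CIF value: 53891.78
Import duty = 53891.78 × 6.5% = 3502.97
Buyer bears (A): 184.86 + 252.11 + 1652.26 = 2089.23
Landed cost (A) = invoice 53891.78 + 2089.23 + duty 3502.97 = 59483.98
Supplier B (CFR):
CIF value = CFR price + insurance = 51594.56 + 483.11 = 52077.67
Import duty = 52077.67 × 6.5% = 3385.05
Buyer bears (B): 483.11 + 184.86 + 252.11 + 1652.26 = 2572.34
Landed cost (B) = invoice 51594.56 + 2572.34 + duty 3385.05 = 57551.95
Difference = |59483.98 − 57551.95| = 1932.03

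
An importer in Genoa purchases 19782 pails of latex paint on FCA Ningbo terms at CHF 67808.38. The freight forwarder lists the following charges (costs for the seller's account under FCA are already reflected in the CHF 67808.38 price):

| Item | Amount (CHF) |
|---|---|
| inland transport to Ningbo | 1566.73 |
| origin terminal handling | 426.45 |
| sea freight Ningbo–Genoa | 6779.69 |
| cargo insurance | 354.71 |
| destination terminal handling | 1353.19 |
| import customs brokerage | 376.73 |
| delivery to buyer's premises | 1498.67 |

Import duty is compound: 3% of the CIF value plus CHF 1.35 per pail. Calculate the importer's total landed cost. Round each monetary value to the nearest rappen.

Total landed cost: CHF 107564.60

FCA: the seller delivers export-cleared goods to the carrier; the buyer bears costs from that point.
Already in the invoice (seller's account under FCA): inland to port — exclude.
CIF value = FCA price + origin terminal + freight + insurance = 67808.38 + 426.45 + 6779.69 + 354.71 = 75369.23
Ad valorem component: 75369.23 × 3% = 2261.08
Specific component: 19782 × 1.35 = 26705.70
Import duty = 2261.08 + 26705.70 = 28966.78
Buyer bears: origin terminal 426.45 + freight 6779.69 + insurance 354.71 + destination terminal 1353.19 + brokerage 376.73 + delivery 1498.67 + duty 28966.78 = 39756.22
Landed cost = invoice 67808.38 + 39756.22 = 107564.60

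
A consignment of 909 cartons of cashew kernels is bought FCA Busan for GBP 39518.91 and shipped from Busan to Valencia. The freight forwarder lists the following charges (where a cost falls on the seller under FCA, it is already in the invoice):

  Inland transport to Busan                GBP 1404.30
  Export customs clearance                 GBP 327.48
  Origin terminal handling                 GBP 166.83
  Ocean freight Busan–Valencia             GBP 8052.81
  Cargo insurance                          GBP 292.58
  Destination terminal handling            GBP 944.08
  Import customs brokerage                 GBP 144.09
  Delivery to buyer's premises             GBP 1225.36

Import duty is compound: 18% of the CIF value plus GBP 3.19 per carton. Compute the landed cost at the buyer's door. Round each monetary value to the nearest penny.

Total landed cost: GBP 61889.97

FCA: the seller delivers export-cleared goods to the carrier; the buyer bears costs from that point.
Already in the invoice (seller's account under FCA): inland to port, export clearance — exclude.
CIF value = FCA price + origin terminal + freight + insurance = 39518.91 + 166.83 + 8052.81 + 292.58 = 48031.13
Ad valorem component: 48031.13 × 18% = 8645.60
Specific component: 909 × 3.19 = 2899.71
Import duty = 8645.60 + 2899.71 = 11545.31
Buyer bears: origin terminal 166.83 + freight 8052.81 + insurance 292.58 + destination terminal 944.08 + brokerage 144.09 + delivery 1225.36 + duty 11545.31 = 22371.06
Landed cost = invoice 39518.91 + 22371.06 = 61889.97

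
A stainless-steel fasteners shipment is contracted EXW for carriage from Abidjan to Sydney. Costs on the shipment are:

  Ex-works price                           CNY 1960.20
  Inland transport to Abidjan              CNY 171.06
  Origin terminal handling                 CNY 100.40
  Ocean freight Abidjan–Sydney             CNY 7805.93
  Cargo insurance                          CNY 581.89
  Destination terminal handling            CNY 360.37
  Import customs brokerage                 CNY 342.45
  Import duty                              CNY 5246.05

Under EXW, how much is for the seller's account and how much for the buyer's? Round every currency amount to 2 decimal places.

EXW: the seller makes goods available at their premises; the buyer bears all onward costs.
Seller's account: goods 1960.20 = 1960.20
Buyer's account: inland to port 171.06 + origin terminal 100.40 + freight 7805.93 + insurance 581.89 + destination terminal 360.37 + brokerage 342.45 + duty 5246.05 = 14608.15

Seller: CNY 1960.20; buyer: CNY 14608.15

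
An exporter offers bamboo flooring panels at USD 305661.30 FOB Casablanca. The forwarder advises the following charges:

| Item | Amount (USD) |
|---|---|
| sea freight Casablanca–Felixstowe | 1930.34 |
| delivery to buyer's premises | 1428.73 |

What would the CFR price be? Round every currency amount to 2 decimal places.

CFR price: USD 307591.64

Not relevant to the conversion: delivery — on the buyer under both terms; not part of either seller's price.
From FOB to CFR, the seller additionally bears: freight.
CFR price = 305661.30 + 1930.34 = 307591.64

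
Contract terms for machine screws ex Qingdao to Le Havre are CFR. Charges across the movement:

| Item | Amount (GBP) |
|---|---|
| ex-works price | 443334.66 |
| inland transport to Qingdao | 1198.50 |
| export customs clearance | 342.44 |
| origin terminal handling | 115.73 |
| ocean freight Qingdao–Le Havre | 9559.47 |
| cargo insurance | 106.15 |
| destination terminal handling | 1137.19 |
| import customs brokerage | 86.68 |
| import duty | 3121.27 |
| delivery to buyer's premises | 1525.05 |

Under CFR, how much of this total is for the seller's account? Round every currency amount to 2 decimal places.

CFR: the seller pays costs through ocean freight to the destination port, but not insurance.
Seller's account: goods 443334.66 + inland to port 1198.50 + export clearance 342.44 + origin terminal 115.73 + freight 9559.47 = 454550.80
Buyer's account: insurance 106.15 + destination terminal 1137.19 + brokerage 86.68 + duty 3121.27 + delivery 1525.05 = 5976.34

Seller's account: GBP 454550.80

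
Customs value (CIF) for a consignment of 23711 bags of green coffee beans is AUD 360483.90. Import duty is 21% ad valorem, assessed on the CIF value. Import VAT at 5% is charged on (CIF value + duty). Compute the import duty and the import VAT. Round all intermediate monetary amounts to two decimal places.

Import duty: AUD 75701.62; import VAT: AUD 21809.28

Import duty = 360483.90 × 21% = 75701.62
VAT base = CIF + duty = 360483.90 + 75701.62 = 436185.52
Import VAT = 436185.52 × 5% = 21809.28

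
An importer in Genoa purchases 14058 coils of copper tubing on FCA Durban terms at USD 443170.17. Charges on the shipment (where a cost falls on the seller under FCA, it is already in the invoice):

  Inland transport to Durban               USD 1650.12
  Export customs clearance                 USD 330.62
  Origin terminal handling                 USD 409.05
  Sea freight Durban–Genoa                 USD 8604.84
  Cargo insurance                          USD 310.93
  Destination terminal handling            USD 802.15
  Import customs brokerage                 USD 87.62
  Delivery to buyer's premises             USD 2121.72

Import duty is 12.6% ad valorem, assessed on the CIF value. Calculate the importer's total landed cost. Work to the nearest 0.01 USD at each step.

Total landed cost: USD 512520.85

FCA: the seller delivers export-cleared goods to the carrier; the buyer bears costs from that point.
Already in the invoice (seller's account under FCA): inland to port, export clearance — exclude.
CIF value = FCA price + origin terminal + freight + insurance = 443170.17 + 409.05 + 8604.84 + 310.93 = 452494.99
Import duty = 452494.99 × 12.6% = 57014.37
Buyer bears: origin terminal 409.05 + freight 8604.84 + insurance 310.93 + destination terminal 802.15 + brokerage 87.62 + delivery 2121.72 + duty 57014.37 = 69350.68
Landed cost = invoice 443170.17 + 69350.68 = 512520.85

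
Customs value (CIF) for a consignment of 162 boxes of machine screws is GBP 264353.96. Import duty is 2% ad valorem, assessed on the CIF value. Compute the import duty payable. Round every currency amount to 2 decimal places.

Import duty = 264353.96 × 2% = 5287.08

Import duty: GBP 5287.08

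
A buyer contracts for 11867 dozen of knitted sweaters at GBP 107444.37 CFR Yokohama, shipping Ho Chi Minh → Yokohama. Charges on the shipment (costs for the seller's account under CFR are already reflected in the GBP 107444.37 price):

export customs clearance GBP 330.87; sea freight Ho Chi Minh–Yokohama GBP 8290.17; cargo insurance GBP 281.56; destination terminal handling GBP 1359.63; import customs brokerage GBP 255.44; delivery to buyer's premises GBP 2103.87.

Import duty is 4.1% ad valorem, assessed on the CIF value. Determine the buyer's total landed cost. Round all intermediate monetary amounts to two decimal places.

Total landed cost: GBP 115861.63

CFR: the seller pays costs through ocean freight to the destination port, but not insurance.
Already in the invoice (seller's account under CFR): export clearance, freight — exclude.
CIF value = CFR price + insurance = 107444.37 + 281.56 = 107725.93
Import duty = 107725.93 × 4.1% = 4416.76
Buyer bears: insurance 281.56 + destination terminal 1359.63 + brokerage 255.44 + delivery 2103.87 + duty 4416.76 = 8417.26
Landed cost = invoice 107444.37 + 8417.26 = 115861.63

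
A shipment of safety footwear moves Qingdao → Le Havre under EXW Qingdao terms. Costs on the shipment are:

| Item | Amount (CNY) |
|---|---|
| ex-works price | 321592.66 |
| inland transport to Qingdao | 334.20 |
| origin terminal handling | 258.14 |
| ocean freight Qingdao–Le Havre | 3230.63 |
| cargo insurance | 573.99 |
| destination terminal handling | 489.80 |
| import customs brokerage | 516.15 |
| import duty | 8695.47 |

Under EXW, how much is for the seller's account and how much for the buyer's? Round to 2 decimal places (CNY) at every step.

Seller: CNY 321592.66; buyer: CNY 14098.38

EXW: the seller makes goods available at their premises; the buyer bears all onward costs.
Seller's account: goods 321592.66 = 321592.66
Buyer's account: inland to port 334.20 + origin terminal 258.14 + freight 3230.63 + insurance 573.99 + destination terminal 489.80 + brokerage 516.15 + duty 8695.47 = 14098.38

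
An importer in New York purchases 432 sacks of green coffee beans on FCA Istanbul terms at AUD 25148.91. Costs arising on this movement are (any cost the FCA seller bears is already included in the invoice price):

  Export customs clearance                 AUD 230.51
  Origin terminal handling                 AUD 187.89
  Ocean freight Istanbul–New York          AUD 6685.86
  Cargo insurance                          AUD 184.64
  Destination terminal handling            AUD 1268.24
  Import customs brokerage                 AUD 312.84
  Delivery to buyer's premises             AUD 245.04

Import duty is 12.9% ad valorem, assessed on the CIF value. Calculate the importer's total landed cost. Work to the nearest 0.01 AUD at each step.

FCA: the seller delivers export-cleared goods to the carrier; the buyer bears costs from that point.
Already in the invoice (seller's account under FCA): export clearance — exclude.
CIF value = FCA price + origin terminal + freight + insurance = 25148.91 + 187.89 + 6685.86 + 184.64 = 32207.30
Import duty = 32207.30 × 12.9% = 4154.74
Buyer bears: origin terminal 187.89 + freight 6685.86 + insurance 184.64 + destination terminal 1268.24 + brokerage 312.84 + delivery 245.04 + duty 4154.74 = 13039.25
Landed cost = invoice 25148.91 + 13039.25 = 38188.16

Total landed cost: AUD 38188.16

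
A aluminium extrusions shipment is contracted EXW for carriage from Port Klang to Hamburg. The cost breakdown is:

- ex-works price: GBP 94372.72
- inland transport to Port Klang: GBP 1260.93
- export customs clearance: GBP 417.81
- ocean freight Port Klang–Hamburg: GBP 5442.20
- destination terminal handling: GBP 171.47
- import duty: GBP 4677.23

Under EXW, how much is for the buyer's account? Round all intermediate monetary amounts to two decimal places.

EXW: the seller makes goods available at their premises; the buyer bears all onward costs.
Seller's account: goods 94372.72 = 94372.72
Buyer's account: inland to port 1260.93 + export clearance 417.81 + freight 5442.20 + destination terminal 171.47 + duty 4677.23 = 11969.64

Buyer's account: GBP 11969.64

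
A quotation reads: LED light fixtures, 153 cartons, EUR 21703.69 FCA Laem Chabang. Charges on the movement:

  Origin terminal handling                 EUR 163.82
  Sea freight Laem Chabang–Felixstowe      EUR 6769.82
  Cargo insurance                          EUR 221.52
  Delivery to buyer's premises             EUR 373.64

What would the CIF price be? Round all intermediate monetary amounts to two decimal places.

CIF price: EUR 28858.85

Not relevant to the conversion: delivery — on the buyer under both terms; not part of either seller's price.
From FCA to CIF, the seller additionally bears: origin terminal, freight, insurance.
CIF price = 21703.69 + 163.82 + 6769.82 + 221.52 = 28858.85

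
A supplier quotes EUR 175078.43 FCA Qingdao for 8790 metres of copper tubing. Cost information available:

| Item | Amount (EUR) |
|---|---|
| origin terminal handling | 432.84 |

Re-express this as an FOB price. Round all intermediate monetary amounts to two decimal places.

From FCA to FOB, the seller additionally bears: origin terminal.
FOB price = 175078.43 + 432.84 = 175511.27

FOB price: EUR 175511.27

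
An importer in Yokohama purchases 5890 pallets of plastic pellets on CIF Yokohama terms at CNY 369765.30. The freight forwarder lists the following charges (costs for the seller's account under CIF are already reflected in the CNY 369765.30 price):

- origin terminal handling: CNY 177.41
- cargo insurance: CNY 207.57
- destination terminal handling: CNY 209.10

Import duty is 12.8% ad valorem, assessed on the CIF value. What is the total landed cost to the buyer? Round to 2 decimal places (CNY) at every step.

CIF: the seller pays costs through ocean freight and marine insurance to the destination port.
Already in the invoice (seller's account under CIF): origin terminal, insurance — exclude.
The CIF price already equals the CIF value: 369765.30
Import duty = 369765.30 × 12.8% = 47329.96
Buyer bears: destination terminal 209.10 + duty 47329.96 = 47539.06
Landed cost = invoice 369765.30 + 47539.06 = 417304.36

Total landed cost: CNY 417304.36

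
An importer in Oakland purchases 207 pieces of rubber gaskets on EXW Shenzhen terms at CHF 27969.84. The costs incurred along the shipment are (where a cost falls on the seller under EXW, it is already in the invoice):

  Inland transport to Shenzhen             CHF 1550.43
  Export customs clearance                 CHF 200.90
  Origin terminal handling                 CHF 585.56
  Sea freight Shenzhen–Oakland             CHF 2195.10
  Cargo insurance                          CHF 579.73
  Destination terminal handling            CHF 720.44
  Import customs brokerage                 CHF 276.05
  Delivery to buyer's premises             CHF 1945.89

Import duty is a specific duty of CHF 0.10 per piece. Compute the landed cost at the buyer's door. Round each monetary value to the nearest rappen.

Total landed cost: CHF 36044.64

EXW: the seller makes goods available at their premises; the buyer bears all onward costs.
CIF value = EXW price + inland to port + export clearance + origin terminal + freight + insurance = 27969.84 + 1550.43 + 200.90 + 585.56 + 2195.10 + 579.73 = 33081.56
Import duty = 207 × 0.10 = 20.70
Buyer bears: inland to port 1550.43 + export clearance 200.90 + origin terminal 585.56 + freight 2195.10 + insurance 579.73 + destination terminal 720.44 + brokerage 276.05 + delivery 1945.89 + duty 20.70 = 8074.80
Landed cost = invoice 27969.84 + 8074.80 = 36044.64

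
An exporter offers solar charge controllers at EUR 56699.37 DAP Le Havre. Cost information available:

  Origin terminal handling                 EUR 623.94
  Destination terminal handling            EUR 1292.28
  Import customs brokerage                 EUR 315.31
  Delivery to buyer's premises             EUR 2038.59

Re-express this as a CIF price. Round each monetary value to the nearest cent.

CIF price: EUR 53368.50

Not relevant to the conversion: origin terminal — on the seller under both DAP and CIF; already in the DAP price and stays in the CIF price. brokerage — on the buyer under both terms; not part of either seller's price.
From DAP to CIF, the seller no longer bears: destination terminal, delivery.
CIF price = 56699.37 − 1292.28 − 2038.59 = 53368.50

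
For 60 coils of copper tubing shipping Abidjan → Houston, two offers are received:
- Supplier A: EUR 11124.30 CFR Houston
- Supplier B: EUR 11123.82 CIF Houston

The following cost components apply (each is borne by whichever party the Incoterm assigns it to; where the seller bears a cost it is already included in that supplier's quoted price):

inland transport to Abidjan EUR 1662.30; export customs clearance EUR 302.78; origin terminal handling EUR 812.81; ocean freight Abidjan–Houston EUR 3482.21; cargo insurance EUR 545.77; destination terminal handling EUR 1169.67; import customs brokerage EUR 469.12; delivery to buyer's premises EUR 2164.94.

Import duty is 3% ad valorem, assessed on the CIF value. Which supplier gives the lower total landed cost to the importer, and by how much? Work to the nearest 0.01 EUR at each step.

Supplier B is cheaper by EUR 562.64

Supplier A (CFR):
CIF value = CFR price + insurance = 11124.30 + 545.77 = 11670.07
Import duty = 11670.07 × 3% = 350.10
Buyer bears (A): 545.77 + 1169.67 + 469.12 + 2164.94 = 4349.50
Landed cost (A) = invoice 11124.30 + 4349.50 + duty 350.10 = 15823.90
Supplier B (CIF):
The CIF price already equals the CIF value: 11123.82
Import duty = 11123.82 × 3% = 333.71
Buyer bears (B): 1169.67 + 469.12 + 2164.94 = 3803.73
Landed cost (B) = invoice 11123.82 + 3803.73 + duty 333.71 = 15261.26
Difference = |15823.90 − 15261.26| = 562.64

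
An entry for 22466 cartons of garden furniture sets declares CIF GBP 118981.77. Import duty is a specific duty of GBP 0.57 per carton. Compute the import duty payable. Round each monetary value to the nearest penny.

Import duty = 22466 × 0.57 = 12805.62

Import duty: GBP 12805.62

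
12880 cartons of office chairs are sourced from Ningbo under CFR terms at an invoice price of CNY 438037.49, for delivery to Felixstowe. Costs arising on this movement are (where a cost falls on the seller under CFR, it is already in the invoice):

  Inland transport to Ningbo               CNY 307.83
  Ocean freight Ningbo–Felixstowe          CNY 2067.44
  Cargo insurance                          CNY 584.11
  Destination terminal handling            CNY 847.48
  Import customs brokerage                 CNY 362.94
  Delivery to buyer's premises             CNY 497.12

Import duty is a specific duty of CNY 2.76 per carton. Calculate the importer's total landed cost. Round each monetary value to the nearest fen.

Total landed cost: CNY 475877.94

CFR: the seller pays costs through ocean freight to the destination port, but not insurance.
Already in the invoice (seller's account under CFR): inland to port, freight — exclude.
CIF value = CFR price + insurance = 438037.49 + 584.11 = 438621.60
Import duty = 12880 × 2.76 = 35548.80
Buyer bears: insurance 584.11 + destination terminal 847.48 + brokerage 362.94 + delivery 497.12 + duty 35548.80 = 37840.45
Landed cost = invoice 438037.49 + 37840.45 = 475877.94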